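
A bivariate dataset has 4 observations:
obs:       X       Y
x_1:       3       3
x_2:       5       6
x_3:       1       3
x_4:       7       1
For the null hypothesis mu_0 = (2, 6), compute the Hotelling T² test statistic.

Step 1 — sample mean vector:
  mean(X) = (3 + 5 + 1 + 7) / 4 = 16/4 = 4
  mean(Y) = (3 + 6 + 3 + 1) / 4 = 13/4 = 3.25
  x̄ = (4, 3.25),  deviation x̄ - mu_0 = (4, 3.25) - (2, 6) = (2, -2.75).

Step 2 — sample covariance matrix, S[i,j] = (1/(n-1)) · Σ_k (x_{k,i} - mean_i) · (x_{k,j} - mean_j), divisor n-1 = 3:
  S[X,X] = ((-1)·(-1) + (1)·(1) + (-3)·(-3) + (3)·(3)) / 3 = 20/3 = 6.6667
  S[X,Y] = ((-1)·(-0.25) + (1)·(2.75) + (-3)·(-0.25) + (3)·(-2.25)) / 3 = -3/3 = -1
  S[Y,Y] = ((-0.25)·(-0.25) + (2.75)·(2.75) + (-0.25)·(-0.25) + (-2.25)·(-2.25)) / 3 = 12.75/3 = 4.25
  S = [[6.6667, -1],
 [-1, 4.25]].

Step 3 — invert S. det(S) = 6.6667·4.25 - (-1)² = 27.3333.
  S^{-1} = (1/det) · [[d, -b], [-b, a]] = [[0.1555, 0.0366],
 [0.0366, 0.2439]].

Step 4 — quadratic form (x̄ - mu_0)^T · S^{-1} · (x̄ - mu_0):
  S^{-1} · (x̄ - mu_0) = (0.2104, -0.5976),
  (x̄ - mu_0)^T · [...] = (2)·(0.2104) + (-2.75)·(-0.5976) = 2.064.

Step 5 — scale by n: T² = 4 · 2.064 = 8.2561.

T² ≈ 8.2561


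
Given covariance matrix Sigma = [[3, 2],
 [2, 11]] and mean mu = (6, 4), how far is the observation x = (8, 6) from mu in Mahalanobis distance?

Step 1 — centre the observation: (x - mu) = (2, 2).

Step 2 — invert Sigma. det(Sigma) = 3·11 - (2)² = 29.
  Sigma^{-1} = (1/det) · [[d, -b], [-b, a]] = [[0.3793, -0.069],
 [-0.069, 0.1034]].

Step 3 — form the quadratic (x - mu)^T · Sigma^{-1} · (x - mu):
  Sigma^{-1} · (x - mu) = (0.6207, 0.069).
  (x - mu)^T · [Sigma^{-1} · (x - mu)] = (2)·(0.6207) + (2)·(0.069) = 1.3793.

Step 4 — take square root: d = √(1.3793) ≈ 1.1744.

d(x, mu) = √(1.3793) ≈ 1.1744


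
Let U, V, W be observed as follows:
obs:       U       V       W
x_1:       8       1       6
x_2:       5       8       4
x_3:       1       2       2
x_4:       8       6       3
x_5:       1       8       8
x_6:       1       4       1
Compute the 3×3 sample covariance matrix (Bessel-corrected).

Step 1 — column means:
  mean(U) = (8 + 5 + 1 + 8 + 1 + 1) / 6 = 24/6 = 4
  mean(V) = (1 + 8 + 2 + 6 + 8 + 4) / 6 = 29/6 = 4.8333
  mean(W) = (6 + 4 + 2 + 3 + 8 + 1) / 6 = 24/6 = 4

Step 2 — sample covariance S[i,j] = (1/(n-1)) · Σ_k (x_{k,i} - mean_i) · (x_{k,j} - mean_j), with n-1 = 5.
  S[U,U] = ((4)·(4) + (1)·(1) + (-3)·(-3) + (4)·(4) + (-3)·(-3) + (-3)·(-3)) / 5 = 60/5 = 12
  S[U,V] = ((4)·(-3.8333) + (1)·(3.1667) + (-3)·(-2.8333) + (4)·(1.1667) + (-3)·(3.1667) + (-3)·(-0.8333)) / 5 = -6/5 = -1.2
  S[U,W] = ((4)·(2) + (1)·(0) + (-3)·(-2) + (4)·(-1) + (-3)·(4) + (-3)·(-3)) / 5 = 7/5 = 1.4
  S[V,V] = ((-3.8333)·(-3.8333) + (3.1667)·(3.1667) + (-2.8333)·(-2.8333) + (1.1667)·(1.1667) + (3.1667)·(3.1667) + (-0.8333)·(-0.8333)) / 5 = 44.8333/5 = 8.9667
  S[V,W] = ((-3.8333)·(2) + (3.1667)·(0) + (-2.8333)·(-2) + (1.1667)·(-1) + (3.1667)·(4) + (-0.8333)·(-3)) / 5 = 12/5 = 2.4
  S[W,W] = ((2)·(2) + (0)·(0) + (-2)·(-2) + (-1)·(-1) + (4)·(4) + (-3)·(-3)) / 5 = 34/5 = 6.8

S is symmetric (S[j,i] = S[i,j]). Assembling:

S = [[12, -1.2, 1.4],
 [-1.2, 8.9667, 2.4],
 [1.4, 2.4, 6.8]]


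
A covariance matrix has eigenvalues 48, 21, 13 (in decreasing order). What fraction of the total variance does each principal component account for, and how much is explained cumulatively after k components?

Step 1 — total variance = trace(Sigma) = Σ λ_i = 48 + 21 + 13 = 82.

Step 2 — fraction explained by component i = λ_i / Σ λ:
  PC1: 48/82 = 0.5854
  PC2: 21/82 = 0.2561
  PC3: 13/82 = 0.1585

Step 3 — cumulative fraction after k components = (λ_1 + ... + λ_k) / Σ λ:
  k = 1: 48/82 = 0.5854
  k = 2: (48 + 21)/82 = 69/82 = 0.8415
  k = 3: (48 + 21 + 13)/82 = 82/82 = 1

Summary (fraction, with percent):

explained: PC1 0.5854 (58.54%), PC2 0.2561 (25.61%), PC3 0.1585 (15.85%);  cumulative: 0.5854, 0.8415, 1


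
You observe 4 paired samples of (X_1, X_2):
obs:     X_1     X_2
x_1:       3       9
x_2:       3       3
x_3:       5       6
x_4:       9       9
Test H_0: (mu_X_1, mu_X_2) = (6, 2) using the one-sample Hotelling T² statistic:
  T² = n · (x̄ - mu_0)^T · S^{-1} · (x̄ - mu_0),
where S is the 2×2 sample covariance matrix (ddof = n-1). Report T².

Step 1 — sample mean vector:
  mean(X_1) = (3 + 3 + 5 + 9) / 4 = 20/4 = 5
  mean(X_2) = (9 + 3 + 6 + 9) / 4 = 27/4 = 6.75
  x̄ = (5, 6.75),  deviation x̄ - mu_0 = (5, 6.75) - (6, 2) = (-1, 4.75).

Step 2 — sample covariance matrix, S[i,j] = (1/(n-1)) · Σ_k (x_{k,i} - mean_i) · (x_{k,j} - mean_j), divisor n-1 = 3:
  S[X_1,X_1] = ((-2)·(-2) + (-2)·(-2) + (0)·(0) + (4)·(4)) / 3 = 24/3 = 8
  S[X_1,X_2] = ((-2)·(2.25) + (-2)·(-3.75) + (0)·(-0.75) + (4)·(2.25)) / 3 = 12/3 = 4
  S[X_2,X_2] = ((2.25)·(2.25) + (-3.75)·(-3.75) + (-0.75)·(-0.75) + (2.25)·(2.25)) / 3 = 24.75/3 = 8.25
  S = [[8, 4],
 [4, 8.25]].

Step 3 — invert S. det(S) = 8·8.25 - (4)² = 50.
  S^{-1} = (1/det) · [[d, -b], [-b, a]] = [[0.165, -0.08],
 [-0.08, 0.16]].

Step 4 — quadratic form (x̄ - mu_0)^T · S^{-1} · (x̄ - mu_0):
  S^{-1} · (x̄ - mu_0) = (-0.545, 0.84),
  (x̄ - mu_0)^T · [...] = (-1)·(-0.545) + (4.75)·(0.84) = 4.535.

Step 5 — scale by n: T² = 4 · 4.535 = 18.14.

T² ≈ 18.14


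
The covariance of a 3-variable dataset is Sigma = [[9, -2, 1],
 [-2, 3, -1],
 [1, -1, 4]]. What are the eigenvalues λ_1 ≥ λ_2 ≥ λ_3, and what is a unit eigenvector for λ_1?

Step 1 — characteristic polynomial p(λ) = det(λI - Sigma) = λ³ - tr·λ² + c_1·λ - det, where tr = trace, c_1 = sum of the principal 2×2 minors, det = det(Sigma):
  tr = 9 + 3 + 4 = 16,
  c_1 = (9·3 - (-2)²) + (9·4 - (1)²) + (3·4 - (-1)²) = 23 + 35 + 11 = 69,
  det = 9·(3·4 - (-1)²) - (-2)·((-2)·4 - (-1)·(1)) + (1)·((-2)·(-1) - 3·(1)) = 9·(11) - (-2)·(-7) + (1)·(-1) = 84.
  So p(λ) = λ³ - 16λ² + 69λ - 84.
Step 2 — look for an integer root (rational root theorem: any rational root is an integer divisor of 84). Testing λ = 4:
  p(4) = 64 - 256 + 276 - 84 = 0  ✓
  Dividing out (λ - 4): p(λ) = (λ - 4)(λ² - 12λ + 21).
Step 3 — remaining eigenvalues from the quadratic λ² - 12λ + 21 = 0:
  Δ = 12² - 4·21 = 144 - 84 = 60,  λ = (12 ± √60)/2 = (12 ± 7.746)/2 ≈ 9.873 or 2.127.
  Sorted: λ_1 = 9.873,  λ_2 = 4,  λ_3 = 2.127  (check: sum = 16 = tr ✓).

Step 4 — unit eigenvector for λ_1 ≈ 9.873: v spans the null space of (Sigma - λ_1 I), whose rows are
  r_1 = (-0.873, -2, 1),  r_2 = (-2, -6.873, -1),  r_3 = (1, -1, -5.873).
  v is orthogonal to every row, so take v ∝ r_1 × r_2 = ((-2)·(-1) - (1)·(-6.873), (1)·(-2) - (-0.873)·(-1), (-0.873)·(-6.873) - (-2)·(-2)) ≈ (8.873, -2.873, 2).
  Let u = (8.873, -2.873, 2).
  ||u|| = √((8.873)² + (-2.873)² + (2)²) = √(90.9839) ≈ 9.5385,  v_1 = u/||u|| ≈ (0.9302, -0.3012, 0.2097) (||v_1|| = 1).

λ_1 = 9.873,  λ_2 = 4,  λ_3 = 2.127;  v_1 ≈ (0.9302, -0.3012, 0.2097)


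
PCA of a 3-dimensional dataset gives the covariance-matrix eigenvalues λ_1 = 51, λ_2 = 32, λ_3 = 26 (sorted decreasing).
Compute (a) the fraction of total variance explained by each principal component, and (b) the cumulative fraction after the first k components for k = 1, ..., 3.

Step 1 — total variance = trace(Sigma) = Σ λ_i = 51 + 32 + 26 = 109.

Step 2 — fraction explained by component i = λ_i / Σ λ:
  PC1: 51/109 = 0.4679
  PC2: 32/109 = 0.2936
  PC3: 26/109 = 0.2385

Step 3 — cumulative fraction after k components = (λ_1 + ... + λ_k) / Σ λ:
  k = 1: 51/109 = 0.4679
  k = 2: (51 + 32)/109 = 83/109 = 0.7615
  k = 3: (51 + 32 + 26)/109 = 109/109 = 1

Summary (fraction, with percent):

explained: PC1 0.4679 (46.79%), PC2 0.2936 (29.36%), PC3 0.2385 (23.85%);  cumulative: 0.4679, 0.7615, 1


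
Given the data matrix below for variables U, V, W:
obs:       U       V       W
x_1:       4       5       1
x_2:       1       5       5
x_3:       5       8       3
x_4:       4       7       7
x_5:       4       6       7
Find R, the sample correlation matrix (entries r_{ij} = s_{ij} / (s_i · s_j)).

Step 1 — column means:
  mean(U) = (4 + 1 + 5 + 4 + 4) / 5 = 18/5 = 3.6
  mean(V) = (5 + 5 + 8 + 7 + 6) / 5 = 31/5 = 6.2
  mean(W) = (1 + 5 + 3 + 7 + 7) / 5 = 23/5 = 4.6

Step 2 — sample variances and covariances s[i,j] = (1/(n-1)) · Σ_k (x_{k,i} - mean_i) · (x_{k,j} - mean_j), with n-1 = 4:
  s[U,U] = ((0.4)·(0.4) + (-2.6)·(-2.6) + (1.4)·(1.4) + (0.4)·(0.4) + (0.4)·(0.4)) / 4 = 9.2/4 = 2.3
  s[U,V] = ((0.4)·(-1.2) + (-2.6)·(-1.2) + (1.4)·(1.8) + (0.4)·(0.8) + (0.4)·(-0.2)) / 4 = 5.4/4 = 1.35
  s[U,W] = ((0.4)·(-3.6) + (-2.6)·(0.4) + (1.4)·(-1.6) + (0.4)·(2.4) + (0.4)·(2.4)) / 4 = -2.8/4 = -0.7
  s[V,V] = ((-1.2)·(-1.2) + (-1.2)·(-1.2) + (1.8)·(1.8) + (0.8)·(0.8) + (-0.2)·(-0.2)) / 4 = 6.8/4 = 1.7
  s[V,W] = ((-1.2)·(-3.6) + (-1.2)·(0.4) + (1.8)·(-1.6) + (0.8)·(2.4) + (-0.2)·(2.4)) / 4 = 2.4/4 = 0.6
  s[W,W] = ((-3.6)·(-3.6) + (0.4)·(0.4) + (-1.6)·(-1.6) + (2.4)·(2.4) + (2.4)·(2.4)) / 4 = 27.2/4 = 6.8
  Sample standard deviations s_i = √(s[i,i]):
  s(U) = √(2.3) = 1.5166
  s(V) = √(1.7) = 1.3038
  s(W) = √(6.8) = 2.6077

Step 3 — r_{ij} = s_{ij} / (s_i · s_j):
  r[U,U] = 1 (diagonal).
  r[U,V] = 1.35 / (1.5166 · 1.3038) = 1.35 / 1.9774 = 0.6827
  r[U,W] = -0.7 / (1.5166 · 2.6077) = -0.7 / 3.9547 = -0.177
  r[V,V] = 1 (diagonal).
  r[V,W] = 0.6 / (1.3038 · 2.6077) = 0.6 / 3.4 = 0.1765
  r[W,W] = 1 (diagonal).

R is symmetric with unit diagonal. Assembling:

R = [[1, 0.6827, -0.177],
 [0.6827, 1, 0.1765],
 [-0.177, 0.1765, 1]]


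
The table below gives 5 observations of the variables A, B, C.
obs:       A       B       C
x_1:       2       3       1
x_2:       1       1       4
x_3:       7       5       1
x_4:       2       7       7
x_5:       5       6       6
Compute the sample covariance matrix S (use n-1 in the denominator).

Step 1 — column means:
  mean(A) = (2 + 1 + 7 + 2 + 5) / 5 = 17/5 = 3.4
  mean(B) = (3 + 1 + 5 + 7 + 6) / 5 = 22/5 = 4.4
  mean(C) = (1 + 4 + 1 + 7 + 6) / 5 = 19/5 = 3.8

Step 2 — sample covariance S[i,j] = (1/(n-1)) · Σ_k (x_{k,i} - mean_i) · (x_{k,j} - mean_j), with n-1 = 4.
  S[A,A] = ((-1.4)·(-1.4) + (-2.4)·(-2.4) + (3.6)·(3.6) + (-1.4)·(-1.4) + (1.6)·(1.6)) / 4 = 25.2/4 = 6.3
  S[A,B] = ((-1.4)·(-1.4) + (-2.4)·(-3.4) + (3.6)·(0.6) + (-1.4)·(2.6) + (1.6)·(1.6)) / 4 = 11.2/4 = 2.8
  S[A,C] = ((-1.4)·(-2.8) + (-2.4)·(0.2) + (3.6)·(-2.8) + (-1.4)·(3.2) + (1.6)·(2.2)) / 4 = -7.6/4 = -1.9
  S[B,B] = ((-1.4)·(-1.4) + (-3.4)·(-3.4) + (0.6)·(0.6) + (2.6)·(2.6) + (1.6)·(1.6)) / 4 = 23.2/4 = 5.8
  S[B,C] = ((-1.4)·(-2.8) + (-3.4)·(0.2) + (0.6)·(-2.8) + (2.6)·(3.2) + (1.6)·(2.2)) / 4 = 13.4/4 = 3.35
  S[C,C] = ((-2.8)·(-2.8) + (0.2)·(0.2) + (-2.8)·(-2.8) + (3.2)·(3.2) + (2.2)·(2.2)) / 4 = 30.8/4 = 7.7

S is symmetric (S[j,i] = S[i,j]). Assembling:

S = [[6.3, 2.8, -1.9],
 [2.8, 5.8, 3.35],
 [-1.9, 3.35, 7.7]]


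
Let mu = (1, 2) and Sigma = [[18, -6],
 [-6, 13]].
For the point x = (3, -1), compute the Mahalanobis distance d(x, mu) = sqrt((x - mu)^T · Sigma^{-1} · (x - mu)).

Step 1 — centre the observation: (x - mu) = (2, -3).

Step 2 — invert Sigma. det(Sigma) = 18·13 - (-6)² = 198.
  Sigma^{-1} = (1/det) · [[d, -b], [-b, a]] = [[0.0657, 0.0303],
 [0.0303, 0.0909]].

Step 3 — form the quadratic (x - mu)^T · Sigma^{-1} · (x - mu):
  Sigma^{-1} · (x - mu) = (0.0404, -0.2121).
  (x - mu)^T · [Sigma^{-1} · (x - mu)] = (2)·(0.0404) + (-3)·(-0.2121) = 0.7172.

Step 4 — take square root: d = √(0.7172) ≈ 0.8469.

d(x, mu) = √(0.7172) ≈ 0.8469


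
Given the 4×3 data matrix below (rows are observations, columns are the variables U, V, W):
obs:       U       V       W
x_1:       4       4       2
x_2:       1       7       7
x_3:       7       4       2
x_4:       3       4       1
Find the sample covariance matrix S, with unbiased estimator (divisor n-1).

Step 1 — column means:
  mean(U) = (4 + 1 + 7 + 3) / 4 = 15/4 = 3.75
  mean(V) = (4 + 7 + 4 + 4) / 4 = 19/4 = 4.75
  mean(W) = (2 + 7 + 2 + 1) / 4 = 12/4 = 3

Step 2 — sample covariance S[i,j] = (1/(n-1)) · Σ_k (x_{k,i} - mean_i) · (x_{k,j} - mean_j), with n-1 = 3.
  S[U,U] = ((0.25)·(0.25) + (-2.75)·(-2.75) + (3.25)·(3.25) + (-0.75)·(-0.75)) / 3 = 18.75/3 = 6.25
  S[U,V] = ((0.25)·(-0.75) + (-2.75)·(2.25) + (3.25)·(-0.75) + (-0.75)·(-0.75)) / 3 = -8.25/3 = -2.75
  S[U,W] = ((0.25)·(-1) + (-2.75)·(4) + (3.25)·(-1) + (-0.75)·(-2)) / 3 = -13/3 = -4.3333
  S[V,V] = ((-0.75)·(-0.75) + (2.25)·(2.25) + (-0.75)·(-0.75) + (-0.75)·(-0.75)) / 3 = 6.75/3 = 2.25
  S[V,W] = ((-0.75)·(-1) + (2.25)·(4) + (-0.75)·(-1) + (-0.75)·(-2)) / 3 = 12/3 = 4
  S[W,W] = ((-1)·(-1) + (4)·(4) + (-1)·(-1) + (-2)·(-2)) / 3 = 22/3 = 7.3333

S is symmetric (S[j,i] = S[i,j]). Assembling:

S = [[6.25, -2.75, -4.3333],
 [-2.75, 2.25, 4],
 [-4.3333, 4, 7.3333]]


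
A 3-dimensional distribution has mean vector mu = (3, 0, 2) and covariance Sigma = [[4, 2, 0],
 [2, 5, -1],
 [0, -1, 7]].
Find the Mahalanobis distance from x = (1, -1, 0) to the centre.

Step 1 — centre the observation: (x - mu) = (-2, -1, -2).

Step 2 — invert Sigma (cofactor / det for 3×3, or solve directly):
  Sigma^{-1} = [[0.3148, -0.1296, -0.0185],
 [-0.1296, 0.2593, 0.037],
 [-0.0185, 0.037, 0.1481]].

Step 3 — form the quadratic (x - mu)^T · Sigma^{-1} · (x - mu):
  Sigma^{-1} · (x - mu) = (-0.463, -0.0741, -0.2963).
  (x - mu)^T · [Sigma^{-1} · (x - mu)] = (-2)·(-0.463) + (-1)·(-0.0741) + (-2)·(-0.2963) = 1.5926.

Step 4 — take square root: d = √(1.5926) ≈ 1.262.

d(x, mu) = √(1.5926) ≈ 1.262


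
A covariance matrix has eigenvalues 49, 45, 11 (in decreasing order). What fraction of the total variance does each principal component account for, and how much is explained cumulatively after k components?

Step 1 — total variance = trace(Sigma) = Σ λ_i = 49 + 45 + 11 = 105.

Step 2 — fraction explained by component i = λ_i / Σ λ:
  PC1: 49/105 = 0.4667
  PC2: 45/105 = 0.4286
  PC3: 11/105 = 0.1048

Step 3 — cumulative fraction after k components = (λ_1 + ... + λ_k) / Σ λ:
  k = 1: 49/105 = 0.4667
  k = 2: (49 + 45)/105 = 94/105 = 0.8952
  k = 3: (49 + 45 + 11)/105 = 105/105 = 1

Summary (fraction, with percent):

explained: PC1 0.4667 (46.67%), PC2 0.4286 (42.86%), PC3 0.1048 (10.48%);  cumulative: 0.4667, 0.8952, 1


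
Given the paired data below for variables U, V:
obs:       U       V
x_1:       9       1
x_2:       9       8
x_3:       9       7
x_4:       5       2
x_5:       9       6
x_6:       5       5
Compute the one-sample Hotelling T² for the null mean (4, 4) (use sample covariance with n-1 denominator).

Step 1 — sample mean vector:
  mean(U) = (9 + 9 + 9 + 5 + 9 + 5) / 6 = 46/6 = 7.6667
  mean(V) = (1 + 8 + 7 + 2 + 6 + 5) / 6 = 29/6 = 4.8333
  x̄ = (7.6667, 4.8333),  deviation x̄ - mu_0 = (7.6667, 4.8333) - (4, 4) = (3.6667, 0.8333).

Step 2 — sample covariance matrix, S[i,j] = (1/(n-1)) · Σ_k (x_{k,i} - mean_i) · (x_{k,j} - mean_j), divisor n-1 = 5:
  S[U,U] = ((1.3333)·(1.3333) + (1.3333)·(1.3333) + (1.3333)·(1.3333) + (-2.6667)·(-2.6667) + (1.3333)·(1.3333) + (-2.6667)·(-2.6667)) / 5 = 21.3333/5 = 4.2667
  S[U,V] = ((1.3333)·(-3.8333) + (1.3333)·(3.1667) + (1.3333)·(2.1667) + (-2.6667)·(-2.8333) + (1.3333)·(1.1667) + (-2.6667)·(0.1667)) / 5 = 10.6667/5 = 2.1333
  S[V,V] = ((-3.8333)·(-3.8333) + (3.1667)·(3.1667) + (2.1667)·(2.1667) + (-2.8333)·(-2.8333) + (1.1667)·(1.1667) + (0.1667)·(0.1667)) / 5 = 38.8333/5 = 7.7667
  S = [[4.2667, 2.1333],
 [2.1333, 7.7667]].

Step 3 — invert S. det(S) = 4.2667·7.7667 - (2.1333)² = 28.5867.
  S^{-1} = (1/det) · [[d, -b], [-b, a]] = [[0.2717, -0.0746],
 [-0.0746, 0.1493]].

Step 4 — quadratic form (x̄ - mu_0)^T · S^{-1} · (x̄ - mu_0):
  S^{-1} · (x̄ - mu_0) = (0.934, -0.1493),
  (x̄ - mu_0)^T · [...] = (3.6667)·(0.934) + (0.8333)·(-0.1493) = 3.3003.

Step 5 — scale by n: T² = 6 · 3.3003 = 19.8018.

T² ≈ 19.8018


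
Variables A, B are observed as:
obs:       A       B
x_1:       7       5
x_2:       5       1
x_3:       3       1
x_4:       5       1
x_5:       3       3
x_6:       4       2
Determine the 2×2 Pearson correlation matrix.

Step 1 — column means:
  mean(A) = (7 + 5 + 3 + 5 + 3 + 4) / 6 = 27/6 = 4.5
  mean(B) = (5 + 1 + 1 + 1 + 3 + 2) / 6 = 13/6 = 2.1667

Step 2 — sample variances and covariances s[i,j] = (1/(n-1)) · Σ_k (x_{k,i} - mean_i) · (x_{k,j} - mean_j), with n-1 = 5:
  s[A,A] = ((2.5)·(2.5) + (0.5)·(0.5) + (-1.5)·(-1.5) + (0.5)·(0.5) + (-1.5)·(-1.5) + (-0.5)·(-0.5)) / 5 = 11.5/5 = 2.3
  s[A,B] = ((2.5)·(2.8333) + (0.5)·(-1.1667) + (-1.5)·(-1.1667) + (0.5)·(-1.1667) + (-1.5)·(0.8333) + (-0.5)·(-0.1667)) / 5 = 6.5/5 = 1.3
  s[B,B] = ((2.8333)·(2.8333) + (-1.1667)·(-1.1667) + (-1.1667)·(-1.1667) + (-1.1667)·(-1.1667) + (0.8333)·(0.8333) + (-0.1667)·(-0.1667)) / 5 = 12.8333/5 = 2.5667
  Sample standard deviations s_i = √(s[i,i]):
  s(A) = √(2.3) = 1.5166
  s(B) = √(2.5667) = 1.6021

Step 3 — r_{ij} = s_{ij} / (s_i · s_j):
  r[A,A] = 1 (diagonal).
  r[A,B] = 1.3 / (1.5166 · 1.6021) = 1.3 / 2.4297 = 0.5351
  r[B,B] = 1 (diagonal).

R is symmetric with unit diagonal. Assembling:

R = [[1, 0.5351],
 [0.5351, 1]]


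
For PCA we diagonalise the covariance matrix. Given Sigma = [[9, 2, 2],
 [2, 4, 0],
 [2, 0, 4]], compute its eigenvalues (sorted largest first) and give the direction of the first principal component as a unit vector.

Step 1 — characteristic polynomial p(λ) = det(λI - Sigma) = λ³ - tr·λ² + c_1·λ - det, where tr = trace, c_1 = sum of the principal 2×2 minors, det = det(Sigma):
  tr = 9 + 4 + 4 = 17,
  c_1 = (9·4 - (2)²) + (9·4 - (2)²) + (4·4 - (0)²) = 32 + 32 + 16 = 80,
  det = 9·(4·4 - (0)²) - (2)·((2)·4 - (0)·(2)) + (2)·((2)·(0) - 4·(2)) = 9·(16) - (2)·(8) + (2)·(-8) = 112.
  So p(λ) = λ³ - 17λ² + 80λ - 112.
Step 2 — look for an integer root (rational root theorem: any rational root is an integer divisor of 112). Testing λ = 4:
  p(4) = 64 - 272 + 320 - 112 = 0  ✓
  Dividing out (λ - 4): p(λ) = (λ - 4)(λ² - 13λ + 28).
Step 3 — remaining eigenvalues from the quadratic λ² - 13λ + 28 = 0:
  Δ = 13² - 4·28 = 169 - 112 = 57,  λ = (13 ± √57)/2 = (13 ± 7.5498)/2 ≈ 10.2749 or 2.7251.
  Sorted: λ_1 = 10.2749,  λ_2 = 4,  λ_3 = 2.7251  (check: sum = 17 = tr ✓).

Step 4 — unit eigenvector for λ_1 ≈ 10.2749: v spans the null space of (Sigma - λ_1 I), whose rows are
  r_1 = (-1.2749, 2, 2),  r_2 = (2, -6.2749, 0),  r_3 = (2, 0, -6.2749).
  v is orthogonal to every row, so take v ∝ r_1 × r_2 = ((2)·(0) - (2)·(-6.2749), (2)·(2) - (-1.2749)·(0), (-1.2749)·(-6.2749) - (2)·(2)) ≈ (12.5498, 4, 4).
  Let u = (12.5498, 4, 4).
  ||u|| = √((12.5498)² + (4)² + (4)²) = √(189.4983) ≈ 13.7658,  v_1 = u/||u|| ≈ (0.9117, 0.2906, 0.2906) (||v_1|| = 1).

λ_1 = 10.2749,  λ_2 = 4,  λ_3 = 2.7251;  v_1 ≈ (0.9117, 0.2906, 0.2906)


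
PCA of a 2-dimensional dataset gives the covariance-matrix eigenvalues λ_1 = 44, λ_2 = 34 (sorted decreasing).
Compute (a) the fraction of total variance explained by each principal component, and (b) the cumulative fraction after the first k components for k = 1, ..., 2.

Step 1 — total variance = trace(Sigma) = Σ λ_i = 44 + 34 = 78.

Step 2 — fraction explained by component i = λ_i / Σ λ:
  PC1: 44/78 = 0.5641
  PC2: 34/78 = 0.4359

Step 3 — cumulative fraction after k components = (λ_1 + ... + λ_k) / Σ λ:
  k = 1: 44/78 = 0.5641
  k = 2: (44 + 34)/78 = 78/78 = 1

Summary (fraction, with percent):

explained: PC1 0.5641 (56.41%), PC2 0.4359 (43.59%);  cumulative: 0.5641, 1


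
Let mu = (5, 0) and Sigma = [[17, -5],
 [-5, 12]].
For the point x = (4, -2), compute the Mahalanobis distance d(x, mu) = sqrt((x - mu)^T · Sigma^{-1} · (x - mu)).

Step 1 — centre the observation: (x - mu) = (-1, -2).

Step 2 — invert Sigma. det(Sigma) = 17·12 - (-5)² = 179.
  Sigma^{-1} = (1/det) · [[d, -b], [-b, a]] = [[0.067, 0.0279],
 [0.0279, 0.095]].

Step 3 — form the quadratic (x - mu)^T · Sigma^{-1} · (x - mu):
  Sigma^{-1} · (x - mu) = (-0.1229, -0.2179).
  (x - mu)^T · [Sigma^{-1} · (x - mu)] = (-1)·(-0.1229) + (-2)·(-0.2179) = 0.5587.

Step 4 — take square root: d = √(0.5587) ≈ 0.7474.

d(x, mu) = √(0.5587) ≈ 0.7474


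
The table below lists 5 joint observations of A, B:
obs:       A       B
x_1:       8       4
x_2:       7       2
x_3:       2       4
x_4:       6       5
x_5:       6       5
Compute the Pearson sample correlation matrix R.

Step 1 — column means:
  mean(A) = (8 + 7 + 2 + 6 + 6) / 5 = 29/5 = 5.8
  mean(B) = (4 + 2 + 4 + 5 + 5) / 5 = 20/5 = 4

Step 2 — sample variances and covariances s[i,j] = (1/(n-1)) · Σ_k (x_{k,i} - mean_i) · (x_{k,j} - mean_j), with n-1 = 4:
  s[A,A] = ((2.2)·(2.2) + (1.2)·(1.2) + (-3.8)·(-3.8) + (0.2)·(0.2) + (0.2)·(0.2)) / 4 = 20.8/4 = 5.2
  s[A,B] = ((2.2)·(0) + (1.2)·(-2) + (-3.8)·(0) + (0.2)·(1) + (0.2)·(1)) / 4 = -2/4 = -0.5
  s[B,B] = ((0)·(0) + (-2)·(-2) + (0)·(0) + (1)·(1) + (1)·(1)) / 4 = 6/4 = 1.5
  Sample standard deviations s_i = √(s[i,i]):
  s(A) = √(5.2) = 2.2804
  s(B) = √(1.5) = 1.2247

Step 3 — r_{ij} = s_{ij} / (s_i · s_j):
  r[A,A] = 1 (diagonal).
  r[A,B] = -0.5 / (2.2804 · 1.2247) = -0.5 / 2.7928 = -0.179
  r[B,B] = 1 (diagonal).

R is symmetric with unit diagonal. Assembling:

R = [[1, -0.179],
 [-0.179, 1]]


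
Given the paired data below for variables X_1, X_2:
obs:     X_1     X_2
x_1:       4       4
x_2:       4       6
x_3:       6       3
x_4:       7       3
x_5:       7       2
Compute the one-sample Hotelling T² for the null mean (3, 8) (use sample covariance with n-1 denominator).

Step 1 — sample mean vector:
  mean(X_1) = (4 + 4 + 6 + 7 + 7) / 5 = 28/5 = 5.6
  mean(X_2) = (4 + 6 + 3 + 3 + 2) / 5 = 18/5 = 3.6
  x̄ = (5.6, 3.6),  deviation x̄ - mu_0 = (5.6, 3.6) - (3, 8) = (2.6, -4.4).

Step 2 — sample covariance matrix, S[i,j] = (1/(n-1)) · Σ_k (x_{k,i} - mean_i) · (x_{k,j} - mean_j), divisor n-1 = 4:
  S[X_1,X_1] = ((-1.6)·(-1.6) + (-1.6)·(-1.6) + (0.4)·(0.4) + (1.4)·(1.4) + (1.4)·(1.4)) / 4 = 9.2/4 = 2.3
  S[X_1,X_2] = ((-1.6)·(0.4) + (-1.6)·(2.4) + (0.4)·(-0.6) + (1.4)·(-0.6) + (1.4)·(-1.6)) / 4 = -7.8/4 = -1.95
  S[X_2,X_2] = ((0.4)·(0.4) + (2.4)·(2.4) + (-0.6)·(-0.6) + (-0.6)·(-0.6) + (-1.6)·(-1.6)) / 4 = 9.2/4 = 2.3
  S = [[2.3, -1.95],
 [-1.95, 2.3]].

Step 3 — invert S. det(S) = 2.3·2.3 - (-1.95)² = 1.4875.
  S^{-1} = (1/det) · [[d, -b], [-b, a]] = [[1.5462, 1.3109],
 [1.3109, 1.5462]].

Step 4 — quadratic form (x̄ - mu_0)^T · S^{-1} · (x̄ - mu_0):
  S^{-1} · (x̄ - mu_0) = (-1.7479, -3.395),
  (x̄ - mu_0)^T · [...] = (2.6)·(-1.7479) + (-4.4)·(-3.395) = 10.3933.

Step 5 — scale by n: T² = 5 · 10.3933 = 51.9664.

T² ≈ 51.9664


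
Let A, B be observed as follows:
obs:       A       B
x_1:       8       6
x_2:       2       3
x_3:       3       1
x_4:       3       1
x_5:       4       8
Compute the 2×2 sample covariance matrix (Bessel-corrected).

Step 1 — column means:
  mean(A) = (8 + 2 + 3 + 3 + 4) / 5 = 20/5 = 4
  mean(B) = (6 + 3 + 1 + 1 + 8) / 5 = 19/5 = 3.8

Step 2 — sample covariance S[i,j] = (1/(n-1)) · Σ_k (x_{k,i} - mean_i) · (x_{k,j} - mean_j), with n-1 = 4.
  S[A,A] = ((4)·(4) + (-2)·(-2) + (-1)·(-1) + (-1)·(-1) + (0)·(0)) / 4 = 22/4 = 5.5
  S[A,B] = ((4)·(2.2) + (-2)·(-0.8) + (-1)·(-2.8) + (-1)·(-2.8) + (0)·(4.2)) / 4 = 16/4 = 4
  S[B,B] = ((2.2)·(2.2) + (-0.8)·(-0.8) + (-2.8)·(-2.8) + (-2.8)·(-2.8) + (4.2)·(4.2)) / 4 = 38.8/4 = 9.7

S is symmetric (S[j,i] = S[i,j]). Assembling:

S = [[5.5, 4],
 [4, 9.7]]


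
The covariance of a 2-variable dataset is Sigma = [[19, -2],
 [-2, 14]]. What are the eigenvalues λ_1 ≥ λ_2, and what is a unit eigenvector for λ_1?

Step 1 — characteristic polynomial of 2×2 Sigma:
  det(Sigma - λI) = λ² - trace · λ + det = 0.
  trace = 19 + 14 = 33, det = 19·14 - (-2)² = 262.
Step 2 — discriminant:
  Δ = trace² - 4·det = 1089 - 1048 = 41.
Step 3 — eigenvalues:
  λ = (trace ± √Δ)/2 = (33 ± 6.4031)/2,
  λ_1 = 19.7016,  λ_2 = 13.2984.

Step 4 — unit eigenvector for λ_1: solve (Sigma - λ_1 I)v = 0. First row:
  (19 - 19.7016)·v_x + (-2)·v_y = 0, i.e. (-0.7016)·v_x + (-2)·v_y = 0,
  so v ∝ (b, λ_1 - a) = (-2, 0.7016); multiply by -1 so the first entry is positive: u = (2, -0.7016).
  ||u|| = √((2)² + (-0.7016)²) = √(4.4922) ≈ 2.1195,
  v_1 = u/||u|| ≈ (0.9436, -0.331) (||v_1|| = 1).

λ_1 = 19.7016,  λ_2 = 13.2984;  v_1 ≈ (0.9436, -0.331)


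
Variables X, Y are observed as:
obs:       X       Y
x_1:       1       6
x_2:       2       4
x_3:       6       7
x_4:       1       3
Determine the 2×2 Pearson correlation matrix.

Step 1 — column means:
  mean(X) = (1 + 2 + 6 + 1) / 4 = 10/4 = 2.5
  mean(Y) = (6 + 4 + 7 + 3) / 4 = 20/4 = 5

Step 2 — sample variances and covariances s[i,j] = (1/(n-1)) · Σ_k (x_{k,i} - mean_i) · (x_{k,j} - mean_j), with n-1 = 3:
  s[X,X] = ((-1.5)·(-1.5) + (-0.5)·(-0.5) + (3.5)·(3.5) + (-1.5)·(-1.5)) / 3 = 17/3 = 5.6667
  s[X,Y] = ((-1.5)·(1) + (-0.5)·(-1) + (3.5)·(2) + (-1.5)·(-2)) / 3 = 9/3 = 3
  s[Y,Y] = ((1)·(1) + (-1)·(-1) + (2)·(2) + (-2)·(-2)) / 3 = 10/3 = 3.3333
  Sample standard deviations s_i = √(s[i,i]):
  s(X) = √(5.6667) = 2.3805
  s(Y) = √(3.3333) = 1.8257

Step 3 — r_{ij} = s_{ij} / (s_i · s_j):
  r[X,X] = 1 (diagonal).
  r[X,Y] = 3 / (2.3805 · 1.8257) = 3 / 4.3461 = 0.6903
  r[Y,Y] = 1 (diagonal).

R is symmetric with unit diagonal. Assembling:

R = [[1, 0.6903],
 [0.6903, 1]]


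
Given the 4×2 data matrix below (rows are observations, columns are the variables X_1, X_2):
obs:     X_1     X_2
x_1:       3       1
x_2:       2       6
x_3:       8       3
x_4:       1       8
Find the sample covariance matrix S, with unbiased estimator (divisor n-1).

Step 1 — column means:
  mean(X_1) = (3 + 2 + 8 + 1) / 4 = 14/4 = 3.5
  mean(X_2) = (1 + 6 + 3 + 8) / 4 = 18/4 = 4.5

Step 2 — sample covariance S[i,j] = (1/(n-1)) · Σ_k (x_{k,i} - mean_i) · (x_{k,j} - mean_j), with n-1 = 3.
  S[X_1,X_1] = ((-0.5)·(-0.5) + (-1.5)·(-1.5) + (4.5)·(4.5) + (-2.5)·(-2.5)) / 3 = 29/3 = 9.6667
  S[X_1,X_2] = ((-0.5)·(-3.5) + (-1.5)·(1.5) + (4.5)·(-1.5) + (-2.5)·(3.5)) / 3 = -16/3 = -5.3333
  S[X_2,X_2] = ((-3.5)·(-3.5) + (1.5)·(1.5) + (-1.5)·(-1.5) + (3.5)·(3.5)) / 3 = 29/3 = 9.6667

S is symmetric (S[j,i] = S[i,j]). Assembling:

S = [[9.6667, -5.3333],
 [-5.3333, 9.6667]]


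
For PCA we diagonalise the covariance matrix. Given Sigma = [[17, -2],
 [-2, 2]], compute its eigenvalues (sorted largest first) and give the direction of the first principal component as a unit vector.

Step 1 — characteristic polynomial of 2×2 Sigma:
  det(Sigma - λI) = λ² - trace · λ + det = 0.
  trace = 17 + 2 = 19, det = 17·2 - (-2)² = 30.
Step 2 — discriminant:
  Δ = trace² - 4·det = 361 - 120 = 241.
Step 3 — eigenvalues:
  λ = (trace ± √Δ)/2 = (19 ± 15.5242)/2,
  λ_1 = 17.2621,  λ_2 = 1.7379.

Step 4 — unit eigenvector for λ_1: solve (Sigma - λ_1 I)v = 0. First row:
  (17 - 17.2621)·v_x + (-2)·v_y = 0, i.e. (-0.2621)·v_x + (-2)·v_y = 0,
  so v ∝ (b, λ_1 - a) = (-2, 0.2621); multiply by -1 so the first entry is positive: u = (2, -0.2621).
  ||u|| = √((2)² + (-0.2621)²) = √(4.0687) ≈ 2.0171,
  v_1 = u/||u|| ≈ (0.9915, -0.1299) (||v_1|| = 1).

λ_1 = 17.2621,  λ_2 = 1.7379;  v_1 ≈ (0.9915, -0.1299)


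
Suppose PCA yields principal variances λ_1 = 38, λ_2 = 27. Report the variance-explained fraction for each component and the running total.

Step 1 — total variance = trace(Sigma) = Σ λ_i = 38 + 27 = 65.

Step 2 — fraction explained by component i = λ_i / Σ λ:
  PC1: 38/65 = 0.5846
  PC2: 27/65 = 0.4154

Step 3 — cumulative fraction after k components = (λ_1 + ... + λ_k) / Σ λ:
  k = 1: 38/65 = 0.5846
  k = 2: (38 + 27)/65 = 65/65 = 1

Summary (fraction, with percent):

explained: PC1 0.5846 (58.46%), PC2 0.4154 (41.54%);  cumulative: 0.5846, 1


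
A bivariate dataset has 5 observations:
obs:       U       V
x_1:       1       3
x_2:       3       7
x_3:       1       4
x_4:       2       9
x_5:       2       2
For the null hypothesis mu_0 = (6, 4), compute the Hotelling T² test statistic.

Step 1 — sample mean vector:
  mean(U) = (1 + 3 + 1 + 2 + 2) / 5 = 9/5 = 1.8
  mean(V) = (3 + 7 + 4 + 9 + 2) / 5 = 25/5 = 5
  x̄ = (1.8, 5),  deviation x̄ - mu_0 = (1.8, 5) - (6, 4) = (-4.2, 1).

Step 2 — sample covariance matrix, S[i,j] = (1/(n-1)) · Σ_k (x_{k,i} - mean_i) · (x_{k,j} - mean_j), divisor n-1 = 4:
  S[U,U] = ((-0.8)·(-0.8) + (1.2)·(1.2) + (-0.8)·(-0.8) + (0.2)·(0.2) + (0.2)·(0.2)) / 4 = 2.8/4 = 0.7
  S[U,V] = ((-0.8)·(-2) + (1.2)·(2) + (-0.8)·(-1) + (0.2)·(4) + (0.2)·(-3)) / 4 = 5/4 = 1.25
  S[V,V] = ((-2)·(-2) + (2)·(2) + (-1)·(-1) + (4)·(4) + (-3)·(-3)) / 4 = 34/4 = 8.5
  S = [[0.7, 1.25],
 [1.25, 8.5]].

Step 3 — invert S. det(S) = 0.7·8.5 - (1.25)² = 4.3875.
  S^{-1} = (1/det) · [[d, -b], [-b, a]] = [[1.9373, -0.2849],
 [-0.2849, 0.1595]].

Step 4 — quadratic form (x̄ - mu_0)^T · S^{-1} · (x̄ - mu_0):
  S^{-1} · (x̄ - mu_0) = (-8.4217, 1.3561),
  (x̄ - mu_0)^T · [...] = (-4.2)·(-8.4217) + (1)·(1.3561) = 36.7271.

Step 5 — scale by n: T² = 5 · 36.7271 = 183.6353.

T² ≈ 183.6353


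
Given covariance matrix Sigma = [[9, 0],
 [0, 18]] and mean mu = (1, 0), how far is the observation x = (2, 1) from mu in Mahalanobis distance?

Step 1 — centre the observation: (x - mu) = (1, 1).

Step 2 — invert Sigma. det(Sigma) = 9·18 - (0)² = 162.
  Sigma^{-1} = (1/det) · [[d, -b], [-b, a]] = [[0.1111, 0],
 [0, 0.0556]].

Step 3 — form the quadratic (x - mu)^T · Sigma^{-1} · (x - mu):
  Sigma^{-1} · (x - mu) = (0.1111, 0.0556).
  (x - mu)^T · [Sigma^{-1} · (x - mu)] = (1)·(0.1111) + (1)·(0.0556) = 0.1667.

Step 4 — take square root: d = √(0.1667) ≈ 0.4082.

d(x, mu) = √(0.1667) ≈ 0.4082


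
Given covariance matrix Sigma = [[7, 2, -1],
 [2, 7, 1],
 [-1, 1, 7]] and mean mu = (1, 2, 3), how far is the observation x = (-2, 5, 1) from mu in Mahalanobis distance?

Step 1 — centre the observation: (x - mu) = (-3, 3, -2).

Step 2 — invert Sigma (cofactor / det for 3×3, or solve directly):
  Sigma^{-1} = [[0.1616, -0.0505, 0.0303],
 [-0.0505, 0.1616, -0.0303],
 [0.0303, -0.0303, 0.1515]].

Step 3 — form the quadratic (x - mu)^T · Sigma^{-1} · (x - mu):
  Sigma^{-1} · (x - mu) = (-0.697, 0.697, -0.4848).
  (x - mu)^T · [Sigma^{-1} · (x - mu)] = (-3)·(-0.697) + (3)·(0.697) + (-2)·(-0.4848) = 5.1515.

Step 4 — take square root: d = √(5.1515) ≈ 2.2697.

d(x, mu) = √(5.1515) ≈ 2.2697


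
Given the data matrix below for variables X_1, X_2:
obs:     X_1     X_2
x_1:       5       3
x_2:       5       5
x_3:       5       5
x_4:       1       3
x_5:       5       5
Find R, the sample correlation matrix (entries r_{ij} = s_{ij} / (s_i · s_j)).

Step 1 — column means:
  mean(X_1) = (5 + 5 + 5 + 1 + 5) / 5 = 21/5 = 4.2
  mean(X_2) = (3 + 5 + 5 + 3 + 5) / 5 = 21/5 = 4.2

Step 2 — sample variances and covariances s[i,j] = (1/(n-1)) · Σ_k (x_{k,i} - mean_i) · (x_{k,j} - mean_j), with n-1 = 4:
  s[X_1,X_1] = ((0.8)·(0.8) + (0.8)·(0.8) + (0.8)·(0.8) + (-3.2)·(-3.2) + (0.8)·(0.8)) / 4 = 12.8/4 = 3.2
  s[X_1,X_2] = ((0.8)·(-1.2) + (0.8)·(0.8) + (0.8)·(0.8) + (-3.2)·(-1.2) + (0.8)·(0.8)) / 4 = 4.8/4 = 1.2
  s[X_2,X_2] = ((-1.2)·(-1.2) + (0.8)·(0.8) + (0.8)·(0.8) + (-1.2)·(-1.2) + (0.8)·(0.8)) / 4 = 4.8/4 = 1.2
  Sample standard deviations s_i = √(s[i,i]):
  s(X_1) = √(3.2) = 1.7889
  s(X_2) = √(1.2) = 1.0954

Step 3 — r_{ij} = s_{ij} / (s_i · s_j):
  r[X_1,X_1] = 1 (diagonal).
  r[X_1,X_2] = 1.2 / (1.7889 · 1.0954) = 1.2 / 1.9596 = 0.6124
  r[X_2,X_2] = 1 (diagonal).

R is symmetric with unit diagonal. Assembling:

R = [[1, 0.6124],
 [0.6124, 1]]


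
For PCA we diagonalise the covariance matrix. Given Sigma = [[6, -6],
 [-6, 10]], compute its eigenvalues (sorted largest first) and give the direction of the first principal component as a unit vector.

Step 1 — characteristic polynomial of 2×2 Sigma:
  det(Sigma - λI) = λ² - trace · λ + det = 0.
  trace = 6 + 10 = 16, det = 6·10 - (-6)² = 24.
Step 2 — discriminant:
  Δ = trace² - 4·det = 256 - 96 = 160.
Step 3 — eigenvalues:
  λ = (trace ± √Δ)/2 = (16 ± 12.6491)/2,
  λ_1 = 14.3246,  λ_2 = 1.6754.

Step 4 — unit eigenvector for λ_1: solve (Sigma - λ_1 I)v = 0. First row:
  (6 - 14.3246)·v_x + (-6)·v_y = 0, i.e. (-8.3246)·v_x + (-6)·v_y = 0,
  so v ∝ (b, λ_1 - a) = (-6, 8.3246); multiply by -1 so the first entry is positive: u = (6, -8.3246).
  ||u|| = √((6)² + (-8.3246)²) = √(105.2982) ≈ 10.2615,
  v_1 = u/||u|| ≈ (0.5847, -0.8112) (||v_1|| = 1).

λ_1 = 14.3246,  λ_2 = 1.6754;  v_1 ≈ (0.5847, -0.8112)


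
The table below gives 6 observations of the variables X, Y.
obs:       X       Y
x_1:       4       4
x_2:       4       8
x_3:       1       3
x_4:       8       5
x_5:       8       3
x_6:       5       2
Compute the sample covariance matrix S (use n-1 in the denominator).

Step 1 — column means:
  mean(X) = (4 + 4 + 1 + 8 + 8 + 5) / 6 = 30/6 = 5
  mean(Y) = (4 + 8 + 3 + 5 + 3 + 2) / 6 = 25/6 = 4.1667

Step 2 — sample covariance S[i,j] = (1/(n-1)) · Σ_k (x_{k,i} - mean_i) · (x_{k,j} - mean_j), with n-1 = 5.
  S[X,X] = ((-1)·(-1) + (-1)·(-1) + (-4)·(-4) + (3)·(3) + (3)·(3) + (0)·(0)) / 5 = 36/5 = 7.2
  S[X,Y] = ((-1)·(-0.1667) + (-1)·(3.8333) + (-4)·(-1.1667) + (3)·(0.8333) + (3)·(-1.1667) + (0)·(-2.1667)) / 5 = 0/5 = 0
  S[Y,Y] = ((-0.1667)·(-0.1667) + (3.8333)·(3.8333) + (-1.1667)·(-1.1667) + (0.8333)·(0.8333) + (-1.1667)·(-1.1667) + (-2.1667)·(-2.1667)) / 5 = 22.8333/5 = 4.5667

S is symmetric (S[j,i] = S[i,j]). Assembling:

S = [[7.2, 0],
 [0, 4.5667]]


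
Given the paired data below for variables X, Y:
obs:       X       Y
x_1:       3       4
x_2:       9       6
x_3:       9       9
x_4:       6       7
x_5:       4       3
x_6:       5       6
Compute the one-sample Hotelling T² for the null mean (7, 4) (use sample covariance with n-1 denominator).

Step 1 — sample mean vector:
  mean(X) = (3 + 9 + 9 + 6 + 4 + 5) / 6 = 36/6 = 6
  mean(Y) = (4 + 6 + 9 + 7 + 3 + 6) / 6 = 35/6 = 5.8333
  x̄ = (6, 5.8333),  deviation x̄ - mu_0 = (6, 5.8333) - (7, 4) = (-1, 1.8333).

Step 2 — sample covariance matrix, S[i,j] = (1/(n-1)) · Σ_k (x_{k,i} - mean_i) · (x_{k,j} - mean_j), divisor n-1 = 5:
  S[X,X] = ((-3)·(-3) + (3)·(3) + (3)·(3) + (0)·(0) + (-2)·(-2) + (-1)·(-1)) / 5 = 32/5 = 6.4
  S[X,Y] = ((-3)·(-1.8333) + (3)·(0.1667) + (3)·(3.1667) + (0)·(1.1667) + (-2)·(-2.8333) + (-1)·(0.1667)) / 5 = 21/5 = 4.2
  S[Y,Y] = ((-1.8333)·(-1.8333) + (0.1667)·(0.1667) + (3.1667)·(3.1667) + (1.1667)·(1.1667) + (-2.8333)·(-2.8333) + (0.1667)·(0.1667)) / 5 = 22.8333/5 = 4.5667
  S = [[6.4, 4.2],
 [4.2, 4.5667]].

Step 3 — invert S. det(S) = 6.4·4.5667 - (4.2)² = 11.5867.
  S^{-1} = (1/det) · [[d, -b], [-b, a]] = [[0.3941, -0.3625],
 [-0.3625, 0.5524]].

Step 4 — quadratic form (x̄ - mu_0)^T · S^{-1} · (x̄ - mu_0):
  S^{-1} · (x̄ - mu_0) = (-1.0587, 1.3751),
  (x̄ - mu_0)^T · [...] = (-1)·(-1.0587) + (1.8333)·(1.3751) = 3.5798.

Step 5 — scale by n: T² = 6 · 3.5798 = 21.4787.

T² ≈ 21.4787


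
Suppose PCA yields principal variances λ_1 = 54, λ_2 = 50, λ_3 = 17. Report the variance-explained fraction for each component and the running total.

Step 1 — total variance = trace(Sigma) = Σ λ_i = 54 + 50 + 17 = 121.

Step 2 — fraction explained by component i = λ_i / Σ λ:
  PC1: 54/121 = 0.4463
  PC2: 50/121 = 0.4132
  PC3: 17/121 = 0.1405

Step 3 — cumulative fraction after k components = (λ_1 + ... + λ_k) / Σ λ:
  k = 1: 54/121 = 0.4463
  k = 2: (54 + 50)/121 = 104/121 = 0.8595
  k = 3: (54 + 50 + 17)/121 = 121/121 = 1

Summary (fraction, with percent):

explained: PC1 0.4463 (44.63%), PC2 0.4132 (41.32%), PC3 0.1405 (14.05%);  cumulative: 0.4463, 0.8595, 1


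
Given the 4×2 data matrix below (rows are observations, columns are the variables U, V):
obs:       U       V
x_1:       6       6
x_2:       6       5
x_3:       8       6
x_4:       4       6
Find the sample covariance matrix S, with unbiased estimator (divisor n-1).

Step 1 — column means:
  mean(U) = (6 + 6 + 8 + 4) / 4 = 24/4 = 6
  mean(V) = (6 + 5 + 6 + 6) / 4 = 23/4 = 5.75

Step 2 — sample covariance S[i,j] = (1/(n-1)) · Σ_k (x_{k,i} - mean_i) · (x_{k,j} - mean_j), with n-1 = 3.
  S[U,U] = ((0)·(0) + (0)·(0) + (2)·(2) + (-2)·(-2)) / 3 = 8/3 = 2.6667
  S[U,V] = ((0)·(0.25) + (0)·(-0.75) + (2)·(0.25) + (-2)·(0.25)) / 3 = 0/3 = 0
  S[V,V] = ((0.25)·(0.25) + (-0.75)·(-0.75) + (0.25)·(0.25) + (0.25)·(0.25)) / 3 = 0.75/3 = 0.25

S is symmetric (S[j,i] = S[i,j]). Assembling:

S = [[2.6667, 0],
 [0, 0.25]]


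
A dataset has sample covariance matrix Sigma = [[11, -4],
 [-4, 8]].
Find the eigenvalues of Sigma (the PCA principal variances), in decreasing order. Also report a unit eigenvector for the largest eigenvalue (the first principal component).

Step 1 — characteristic polynomial of 2×2 Sigma:
  det(Sigma - λI) = λ² - trace · λ + det = 0.
  trace = 11 + 8 = 19, det = 11·8 - (-4)² = 72.
Step 2 — discriminant:
  Δ = trace² - 4·det = 361 - 288 = 73.
Step 3 — eigenvalues:
  λ = (trace ± √Δ)/2 = (19 ± 8.544)/2,
  λ_1 = 13.772,  λ_2 = 5.228.

Step 4 — unit eigenvector for λ_1: solve (Sigma - λ_1 I)v = 0. First row:
  (11 - 13.772)·v_x + (-4)·v_y = 0, i.e. (-2.772)·v_x + (-4)·v_y = 0,
  so v ∝ (b, λ_1 - a) = (-4, 2.772); multiply by -1 so the first entry is positive: u = (4, -2.772).
  ||u|| = √((4)² + (-2.772)²) = √(23.684) ≈ 4.8666,
  v_1 = u/||u|| ≈ (0.8219, -0.5696) (||v_1|| = 1).

λ_1 = 13.772,  λ_2 = 5.228;  v_1 ≈ (0.8219, -0.5696)


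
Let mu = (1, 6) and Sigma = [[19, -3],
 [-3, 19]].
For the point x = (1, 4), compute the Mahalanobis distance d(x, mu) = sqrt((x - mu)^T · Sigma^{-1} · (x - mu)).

Step 1 — centre the observation: (x - mu) = (0, -2).

Step 2 — invert Sigma. det(Sigma) = 19·19 - (-3)² = 352.
  Sigma^{-1} = (1/det) · [[d, -b], [-b, a]] = [[0.054, 0.0085],
 [0.0085, 0.054]].

Step 3 — form the quadratic (x - mu)^T · Sigma^{-1} · (x - mu):
  Sigma^{-1} · (x - mu) = (-0.017, -0.108).
  (x - mu)^T · [Sigma^{-1} · (x - mu)] = (0)·(-0.017) + (-2)·(-0.108) = 0.2159.

Step 4 — take square root: d = √(0.2159) ≈ 0.4647.

d(x, mu) = √(0.2159) ≈ 0.4647


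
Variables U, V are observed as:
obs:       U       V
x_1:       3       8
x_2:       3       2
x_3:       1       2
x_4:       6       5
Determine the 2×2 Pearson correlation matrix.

Step 1 — column means:
  mean(U) = (3 + 3 + 1 + 6) / 4 = 13/4 = 3.25
  mean(V) = (8 + 2 + 2 + 5) / 4 = 17/4 = 4.25

Step 2 — sample variances and covariances s[i,j] = (1/(n-1)) · Σ_k (x_{k,i} - mean_i) · (x_{k,j} - mean_j), with n-1 = 3:
  s[U,U] = ((-0.25)·(-0.25) + (-0.25)·(-0.25) + (-2.25)·(-2.25) + (2.75)·(2.75)) / 3 = 12.75/3 = 4.25
  s[U,V] = ((-0.25)·(3.75) + (-0.25)·(-2.25) + (-2.25)·(-2.25) + (2.75)·(0.75)) / 3 = 6.75/3 = 2.25
  s[V,V] = ((3.75)·(3.75) + (-2.25)·(-2.25) + (-2.25)·(-2.25) + (0.75)·(0.75)) / 3 = 24.75/3 = 8.25
  Sample standard deviations s_i = √(s[i,i]):
  s(U) = √(4.25) = 2.0616
  s(V) = √(8.25) = 2.8723

Step 3 — r_{ij} = s_{ij} / (s_i · s_j):
  r[U,U] = 1 (diagonal).
  r[U,V] = 2.25 / (2.0616 · 2.8723) = 2.25 / 5.9214 = 0.38
  r[V,V] = 1 (diagonal).

R is symmetric with unit diagonal. Assembling:

R = [[1, 0.38],
 [0.38, 1]]


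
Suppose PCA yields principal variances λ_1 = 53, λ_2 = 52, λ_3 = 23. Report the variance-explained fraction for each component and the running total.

Step 1 — total variance = trace(Sigma) = Σ λ_i = 53 + 52 + 23 = 128.

Step 2 — fraction explained by component i = λ_i / Σ λ:
  PC1: 53/128 = 0.4141
  PC2: 52/128 = 0.4062
  PC3: 23/128 = 0.1797

Step 3 — cumulative fraction after k components = (λ_1 + ... + λ_k) / Σ λ:
  k = 1: 53/128 = 0.4141
  k = 2: (53 + 52)/128 = 105/128 = 0.8203
  k = 3: (53 + 52 + 23)/128 = 128/128 = 1

Summary (fraction, with percent):

explained: PC1 0.4141 (41.41%), PC2 0.4062 (40.62%), PC3 0.1797 (17.97%);  cumulative: 0.4141, 0.8203, 1
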